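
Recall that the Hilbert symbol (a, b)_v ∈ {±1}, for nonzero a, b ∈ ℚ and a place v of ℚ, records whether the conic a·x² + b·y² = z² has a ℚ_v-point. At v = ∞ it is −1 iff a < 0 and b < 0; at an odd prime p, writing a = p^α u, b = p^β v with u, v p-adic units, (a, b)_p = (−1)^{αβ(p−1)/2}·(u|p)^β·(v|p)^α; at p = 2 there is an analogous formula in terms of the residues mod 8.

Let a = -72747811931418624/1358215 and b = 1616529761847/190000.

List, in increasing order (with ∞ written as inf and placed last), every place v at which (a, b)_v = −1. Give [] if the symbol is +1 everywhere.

Mod squares: a ≡ -1225785, b ≡ 245157. Check v ∈ {∞, 2, 3, 5, 7, 11, 13, 17, 19, 23, 29, 41}.
v=13: a=13^2·(≡6), b=13^2·(≡10) mod 13; (6|13)=-1, (10|13)=+1; (−1)^{2·2·6}·(-1)^2·(+1)^2 = +1.
v=2: v_2(a)=12, v_2(b)=-4; units ≡ 7, 5 (mod 8); ε·ε+αω+βω = 1·0+12·1+-4·0 ≡ 0  ⇒  (a,b)_2 = +1.
v=41: a=41^4·(≡10), b=41^2·(≡18) mod 41; (10|41)=+1, (18|41)=+1; (−1)^{4·2·20}·(+1)^2·(+1)^4 = +1.
v=17: a=17^-1·(≡13), b=17^1·(≡10) mod 17; (13|17)=+1, (10|17)=-1; (−1)^{-1·1·8}·(+1)^1·(-1)^-1 = -1.
v=23: a=23^1·(≡20), b=23^1·(≡15) mod 23; (20|23)=-1, (15|23)=-1; (−1)^{1·1·11}·(-1)^1·(-1)^1 = -1.
v=∞: -1225785 < 0 and 245157 > 0  ⇒  (a,b)_∞ = +1.
v=7: a=7^2·(≡5), b=7^2·(≡3) mod 7; (5|7)=-1, (3|7)=-1; (−1)^{2·2·3}·(-1)^2·(-1)^2 = +1.
v=5: a=5^-1·(≡2), b=5^-4·(≡3) mod 5; (2|5)=-1, (3|5)=-1; (−1)^{-1·-4·2}·(-1)^-4·(-1)^-1 = -1.
v=19: a=19^-1·(≡9), b=19^-1·(≡14) mod 19; (9|19)=+1, (14|19)=-1; (−1)^{-1·-1·9}·(+1)^-1·(-1)^-1 = +1.
v=29: a=29^-2·(≡1), b=29^0·(≡22) mod 29; (1|29)=+1, (22|29)=+1; (−1)^{-2·0·14}·(+1)^0·(+1)^-2 = +1.
v=3: a=3^1·(≡2), b=3^3·(≡2) mod 3; (2|3)=-1, (2|3)=-1; (−1)^{1·3·1}·(-1)^3·(-1)^1 = -1.
v=11: a=11^1·(≡8), b=11^1·(≡4) mod 11; (8|11)=-1, (4|11)=+1; (−1)^{1·1·5}·(-1)^1·(+1)^1 = +1.
(-1225785, 245157 / ℚ) ramifies at {3, 5, 17, 23}: a division algebra.

[3, 5, 17, 23]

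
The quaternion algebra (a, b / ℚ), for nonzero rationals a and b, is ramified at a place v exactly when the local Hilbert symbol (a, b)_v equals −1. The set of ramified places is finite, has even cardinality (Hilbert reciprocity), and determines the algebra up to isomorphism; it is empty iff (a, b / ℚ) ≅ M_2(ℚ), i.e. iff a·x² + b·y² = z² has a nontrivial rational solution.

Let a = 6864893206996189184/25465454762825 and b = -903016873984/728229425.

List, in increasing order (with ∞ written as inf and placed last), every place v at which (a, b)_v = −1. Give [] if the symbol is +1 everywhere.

Mod squares: a ≡ 493, b ≡ -17. Check v ∈ {∞, 2, 5, 7, 11, 17, 29}.
v=2: v_2(a)=48, v_2(b)=30; units ≡ 5, 7 (mod 8); ε·ε+αω+βω = 0·1+48·0+30·1 ≡ 0  ⇒  (a,b)_2 = +1.
v=17: a=17^-5·(≡7), b=17^-3·(≡16) mod 17; (7|17)=-1, (16|17)=+1; (−1)^{-5·-3·8}·(-1)^-3·(+1)^-5 = -1.
v=∞: 493 > 0 and -17 < 0  ⇒  (a,b)_∞ = +1.
v=5: a=5^-2·(≡3), b=5^-2·(≡3) mod 5; (3|5)=-1, (3|5)=-1; (−1)^{-2·-2·2}·(-1)^-2·(-1)^-2 = +1.
v=7: a=7^-2·(≡5), b=7^-2·(≡1) mod 7; (5|7)=-1, (1|7)=+1; (−1)^{-2·-2·3}·(-1)^-2·(+1)^-2 = +1.
v=29: a=29^3·(≡15), b=29^2·(≡8) mod 29; (15|29)=-1, (8|29)=-1; (−1)^{3·2·14}·(-1)^2·(-1)^3 = -1.
v=11: a=11^-4·(≡4), b=11^-2·(≡1) mod 11; (4|11)=+1, (1|11)=+1; (−1)^{-4·-2·5}·(+1)^-2·(+1)^-4 = +1.
Ram(493, -17) = {17, 29}; no ℚ_17-point on the conic.

[17, 29]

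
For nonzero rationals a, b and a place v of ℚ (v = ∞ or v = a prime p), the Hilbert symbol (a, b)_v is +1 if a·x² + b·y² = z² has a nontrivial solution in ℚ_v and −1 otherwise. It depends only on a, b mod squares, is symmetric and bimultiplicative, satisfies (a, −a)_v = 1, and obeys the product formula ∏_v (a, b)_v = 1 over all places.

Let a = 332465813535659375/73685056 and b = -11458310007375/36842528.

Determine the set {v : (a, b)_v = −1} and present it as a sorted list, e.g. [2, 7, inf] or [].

(a, b) ≡ (312455, -110) mod (ℚ^×)²; places V = {2, 3, 5, 7, 11, 13, 19, 23, 29, 31, 37, ∞}.
(a,b)_23: α=1, u≡7; β=2, v≡17 (mod 23); (7|23)=-1, (17|23)=-1; sign (−1)^0·-1^2·-1^1 = -1.
(a,b)_11: α=7, u≡4; β=1, v≡9 (mod 11); (4|11)=+1, (9|11)=+1; sign (−1)^1·+1^1·+1^7 = -1.
(a,b)_31: α=2, u≡3; β=0, v≡2 (mod 31); (3|31)=-1, (2|31)=+1; sign (−1)^0·-1^0·+1^2 = +1.
(a,b)_13: α=1, u≡8; β=0, v≡2 (mod 13); (8|13)=-1, (2|13)=-1; sign (−1)^0·-1^0·-1^1 = -1.
(a,b)_2: α=-6, β=-5; u≡7, v≡1 (mod 8); ε(u)ε(v)=1·0, αω(v)=-6·0, βω(u)=-5·0; sum ≡ 0  ⇒  +1.
(a,b)_19: α=1, u≡10; β=0, v≡1 (mod 19); (10|19)=-1, (1|19)=+1; sign (−1)^0·-1^0·+1^1 = +1.
(a,b)_5: α=5, u≡1; β=3, v≡2 (mod 5); (1|5)=+1, (2|5)=-1; sign (−1)^0·+1^3·-1^5 = -1.
(a,b)_∞: sgn(312455)=+, sgn(-110)=−, so +1.
(a,b)_37: α=-2, u≡7; β=-2, v≡16 (mod 37); (7|37)=+1, (16|37)=+1; sign (−1)^0·+1^-2·+1^-2 = +1.
(a,b)_3: α=0, u≡2; β=8, v≡1 (mod 3); (2|3)=-1, (1|3)=+1; sign (−1)^0·-1^8·+1^0 = +1.
(a,b)_29: α=-2, u≡28; β=-2, v≡22 (mod 29); (28|29)=+1, (22|29)=+1; sign (−1)^0·+1^-2·+1^-2 = +1.
(a,b)_7: α=0, u≡3; β=4, v≡2 (mod 7); (3|7)=-1, (2|7)=+1; sign (−1)^0·-1^4·+1^0 = +1.
Ram(312455, -110) = {5, 11, 13, 23}; no ℚ_5-point on the conic.

[5, 11, 13, 23]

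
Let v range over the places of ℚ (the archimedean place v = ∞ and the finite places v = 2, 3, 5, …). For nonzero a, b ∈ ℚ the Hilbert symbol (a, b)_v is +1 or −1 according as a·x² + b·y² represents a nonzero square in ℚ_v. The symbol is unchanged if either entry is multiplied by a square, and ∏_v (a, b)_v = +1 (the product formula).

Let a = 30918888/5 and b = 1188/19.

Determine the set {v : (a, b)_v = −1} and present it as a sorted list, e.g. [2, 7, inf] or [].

(a, b) ≡ (210, 627) mod (ℚ^×)²; places V = {2, 3, 5, 7, 11, 13, 19, ∞}.
(a,b)_3: α=3, u≡1; β=3, v≡2 (mod 3); (1|3)=+1, (2|3)=-1; sign (−1)^1·+1^3·-1^3 = +1.
(a,b)_5: α=-1, u≡3; β=0, v≡2 (mod 5); (3|5)=-1, (2|5)=-1; sign (−1)^0·-1^0·-1^-1 = -1.
(a,b)_∞: sgn(210)=+, sgn(627)=+, so +1.
(a,b)_19: α=0, u≡11; β=-1, v≡10 (mod 19); (11|19)=+1, (10|19)=-1; sign (−1)^0·+1^-1·-1^0 = +1.
(a,b)_11: α=2, u≡4; β=1, v≡8 (mod 11); (4|11)=+1, (8|11)=-1; sign (−1)^0·+1^1·-1^2 = +1.
(a,b)_7: α=1, u≡1; β=0, v≡1 (mod 7); (1|7)=+1, (1|7)=+1; sign (−1)^0·+1^0·+1^1 = +1.
(a,b)_2: α=3, β=2; u≡1, v≡3 (mod 8); ε(u)ε(v)=0·1, αω(v)=3·1, βω(u)=2·0; sum ≡ 1  ⇒  -1.
(a,b)_13: α=2, u≡11; β=0, v≡3 (mod 13); (11|13)=-1, (3|13)=+1; sign (−1)^0·-1^0·+1^2 = +1.
|Ram(210, 627)| = 2, even; anisotropic at {2, 5}.

[2, 5]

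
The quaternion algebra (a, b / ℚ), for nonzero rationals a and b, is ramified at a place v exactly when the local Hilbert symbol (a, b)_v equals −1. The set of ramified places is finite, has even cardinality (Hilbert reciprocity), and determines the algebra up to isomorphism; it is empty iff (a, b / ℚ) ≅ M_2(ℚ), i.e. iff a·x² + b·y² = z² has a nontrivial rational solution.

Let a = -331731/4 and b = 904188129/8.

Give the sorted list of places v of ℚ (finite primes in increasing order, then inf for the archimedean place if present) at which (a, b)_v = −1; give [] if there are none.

[2, 3, 17, 41]

(a, b) ≡ (-36859, 1808376258) mod (ℚ^×)²; places V = {2, 3, 13, 17, 29, 31, 37, 41, ∞}.
(a,b)_∞: sgn(-36859)=−, sgn(1808376258)=+, so +1.
(a,b)_17: α=0, u≡6; β=1, v≡12 (mod 17); (6|17)=-1, (12|17)=-1; sign (−1)^0·-1^1·-1^0 = -1.
(a,b)_31: α=1, u≡14; β=1, v≡6 (mod 31); (14|31)=+1, (6|31)=-1; sign (−1)^1·+1^1·-1^1 = +1.
(a,b)_13: α=0, u≡4; β=1, v≡1 (mod 13); (4|13)=+1, (1|13)=+1; sign (−1)^0·+1^1·+1^0 = +1.
(a,b)_29: α=1, u≡4; β=1, v≡20 (mod 29); (4|29)=+1, (20|29)=+1; sign (−1)^0·+1^1·+1^1 = +1.
(a,b)_41: α=1, u≡17; β=1, v≡31 (mod 41); (17|41)=-1, (31|41)=+1; sign (−1)^0·-1^1·+1^1 = -1.
(a,b)_3: α=2, u≡2; β=1, v≡1 (mod 3); (2|3)=-1, (1|3)=+1; sign (−1)^0·-1^1·+1^2 = -1.
(a,b)_37: α=0, u≡12; β=1, v≡2 (mod 37); (12|37)=+1, (2|37)=-1; sign (−1)^0·+1^1·-1^0 = +1.
(a,b)_2: α=-2, β=-3; u≡5, v≡1 (mod 8); ε(u)ε(v)=0·0, αω(v)=-2·0, βω(u)=-3·1; sum ≡ 1  ⇒  -1.
|Ram(-36859, 1808376258)| = 4, even; anisotropic at {2, 3, 17, 41}.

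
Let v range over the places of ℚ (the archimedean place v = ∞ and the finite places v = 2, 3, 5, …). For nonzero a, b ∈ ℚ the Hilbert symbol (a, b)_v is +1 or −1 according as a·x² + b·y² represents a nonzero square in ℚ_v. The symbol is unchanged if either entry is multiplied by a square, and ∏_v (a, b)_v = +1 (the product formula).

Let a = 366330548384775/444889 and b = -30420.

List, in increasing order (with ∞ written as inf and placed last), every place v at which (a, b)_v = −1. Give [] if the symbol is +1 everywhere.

[2, 13]

Mod squares: a ≡ 39, b ≡ -5. Check v ∈ {∞, 2, 3, 5, 13, 23, 29, 31}.
v=∞: 39 > 0 and -5 < 0  ⇒  (a,b)_∞ = +1.
v=5: a=5^2·(≡4), b=5^1·(≡1) mod 5; (4|5)=+1, (1|5)=+1; (−1)^{2·1·2}·(+1)^1·(+1)^2 = +1.
v=2: v_2(a)=0, v_2(b)=2; units ≡ 7, 3 (mod 8); ε·ε+αω+βω = 1·1+0·1+2·0 ≡ 1  ⇒  (a,b)_2 = -1.
v=23: a=23^-2·(≡2), b=23^0·(≡9) mod 23; (2|23)=+1, (9|23)=+1; (−1)^{-2·0·11}·(+1)^0·(+1)^-2 = +1.
v=13: a=13^7·(≡3), b=13^2·(≡2) mod 13; (3|13)=+1, (2|13)=-1; (−1)^{7·2·6}·(+1)^2·(-1)^7 = -1.
v=29: a=29^-2·(≡21), b=29^0·(≡1) mod 29; (21|29)=-1, (1|29)=+1; (−1)^{-2·0·14}·(-1)^0·(+1)^-2 = +1.
v=31: a=31^2·(≡5), b=31^0·(≡22) mod 31; (5|31)=+1, (22|31)=-1; (−1)^{2·0·15}·(+1)^0·(-1)^2 = +1.
v=3: a=3^5·(≡1), b=3^2·(≡1) mod 3; (1|3)=+1, (1|3)=+1; (−1)^{5·2·1}·(+1)^2·(+1)^5 = +1.
Ram(39, -5) = {2, 13}; no ℚ_2-point on the conic.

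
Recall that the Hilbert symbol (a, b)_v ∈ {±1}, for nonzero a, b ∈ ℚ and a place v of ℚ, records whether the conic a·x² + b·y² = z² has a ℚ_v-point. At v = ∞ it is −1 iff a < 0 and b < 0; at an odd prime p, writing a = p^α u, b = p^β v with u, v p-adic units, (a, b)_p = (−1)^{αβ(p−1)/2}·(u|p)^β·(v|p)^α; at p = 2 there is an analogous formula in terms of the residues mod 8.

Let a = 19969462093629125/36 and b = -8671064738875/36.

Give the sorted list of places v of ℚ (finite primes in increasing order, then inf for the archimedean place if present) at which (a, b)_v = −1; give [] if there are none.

[5, 29, 41, 47]

(a, b) ≡ (3073565, -65395) mod (ℚ^×)²; places V = {2, 3, 5, 7, 11, 29, 41, 47, ∞}.
(a,b)_47: α=3, u≡6; β=2, v≡44 (mod 47); (6|47)=+1, (44|47)=-1; sign (−1)^0·+1^2·-1^3 = -1.
(a,b)_11: α=1, u≡1; β=1, v≡8 (mod 11); (1|11)=+1, (8|11)=-1; sign (−1)^1·+1^1·-1^1 = +1.
(a,b)_41: α=1, u≡13; β=1, v≡4 (mod 41); (13|41)=-1, (4|41)=+1; sign (−1)^0·-1^1·+1^1 = -1.
(a,b)_5: α=3, u≡3; β=3, v≡4 (mod 5); (3|5)=-1, (4|5)=+1; sign (−1)^0·-1^3·+1^3 = -1.
(a,b)_∞: sgn(3073565)=+, sgn(-65395)=−, so +1.
(a,b)_29: α=1, u≡10; β=1, v≡4 (mod 29); (10|29)=-1, (4|29)=+1; sign (−1)^0·-1^1·+1^1 = -1.
(a,b)_7: α=6, u≡3; β=4, v≡5 (mod 7); (3|7)=-1, (5|7)=-1; sign (−1)^0·-1^4·-1^6 = +1.
(a,b)_3: α=-2, u≡2; β=-2, v≡2 (mod 3); (2|3)=-1, (2|3)=-1; sign (−1)^0·-1^-2·-1^-2 = +1.
(a,b)_2: α=-2, β=-2; u≡5, v≡5 (mod 8); ε(u)ε(v)=0·0, αω(v)=-2·1, βω(u)=-2·1; sum ≡ 0  ⇒  +1.
Ram(3073565, -65395) = {5, 29, 41, 47}; no ℚ_5-point on the conic.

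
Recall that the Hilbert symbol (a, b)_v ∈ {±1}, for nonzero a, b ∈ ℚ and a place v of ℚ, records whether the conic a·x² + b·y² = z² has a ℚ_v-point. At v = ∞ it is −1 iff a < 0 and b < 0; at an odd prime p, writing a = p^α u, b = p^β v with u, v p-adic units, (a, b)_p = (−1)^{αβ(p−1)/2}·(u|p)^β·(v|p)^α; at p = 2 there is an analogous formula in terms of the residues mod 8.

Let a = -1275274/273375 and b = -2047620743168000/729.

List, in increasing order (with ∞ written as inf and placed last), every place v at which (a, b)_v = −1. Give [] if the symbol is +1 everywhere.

Mod squares: a ≡ -2310, b ≡ -770. Check v ∈ {∞, 2, 3, 5, 7, 11, 13}.
v=2: v_2(a)=1, v_2(b)=19; units ≡ 5, 7 (mod 8); ε·ε+αω+βω = 0·1+1·0+19·1 ≡ 1  ⇒  (a,b)_2 = -1.
v=5: a=5^-3·(≡3), b=5^3·(≡4) mod 5; (3|5)=-1, (4|5)=+1; (−1)^{-3·3·2}·(-1)^3·(+1)^-3 = -1.
v=∞: -2310 < 0 and -770 < 0  ⇒  (a,b)_∞ = -1.
v=11: a=11^1·(≡2), b=11^1·(≡10) mod 11; (2|11)=-1, (10|11)=-1; (−1)^{1·1·5}·(-1)^1·(-1)^1 = -1.
v=3: a=3^-7·(≡1), b=3^-6·(≡1) mod 3; (1|3)=+1, (1|3)=+1; (−1)^{-7·-6·1}·(+1)^-6·(+1)^-7 = +1.
v=13: a=13^2·(≡3), b=13^2·(≡12) mod 13; (3|13)=+1, (12|13)=+1; (−1)^{2·2·6}·(+1)^2·(+1)^2 = +1.
v=7: a=7^3·(≡5), b=7^5·(≡1) mod 7; (5|7)=-1, (1|7)=+1; (−1)^{3·5·3}·(-1)^5·(+1)^3 = +1.
|Ram(-2310, -770)| = 4, even; anisotropic at {2, 5, 11, ∞}.

[2, 5, 11, inf]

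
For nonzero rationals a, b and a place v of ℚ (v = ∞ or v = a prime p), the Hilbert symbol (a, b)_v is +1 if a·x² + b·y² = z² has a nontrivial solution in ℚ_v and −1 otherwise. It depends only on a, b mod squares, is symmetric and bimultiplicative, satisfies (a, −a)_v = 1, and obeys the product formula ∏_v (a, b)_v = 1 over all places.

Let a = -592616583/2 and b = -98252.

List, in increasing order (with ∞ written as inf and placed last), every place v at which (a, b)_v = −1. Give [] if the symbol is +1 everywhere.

(a, b) ≡ (-779246, -203) mod (ℚ^×)²; places V = {2, 3, 7, 11, 13, 17, 29, 41, 43, ∞}.
(a,b)_7: α=0, u≡4; β=1, v≡6 (mod 7); (4|7)=+1, (6|7)=-1; sign (−1)^0·+1^1·-1^0 = +1.
(a,b)_3: α=2, u≡1; β=0, v≡1 (mod 3); (1|3)=+1, (1|3)=+1; sign (−1)^0·+1^0·+1^2 = +1.
(a,b)_11: α=0, u≡1; β=2, v≡2 (mod 11); (1|11)=+1, (2|11)=-1; sign (−1)^0·+1^2·-1^0 = +1.
(a,b)_17: α=1, u≡5; β=0, v≡8 (mod 17); (5|17)=-1, (8|17)=+1; sign (−1)^0·-1^0·+1^1 = +1.
(a,b)_43: α=1, u≡10; β=0, v≡3 (mod 43); (10|43)=+1, (3|43)=-1; sign (−1)^0·+1^0·-1^1 = -1.
(a,b)_41: α=1, u≡18; β=0, v≡25 (mod 41); (18|41)=+1, (25|41)=+1; sign (−1)^0·+1^0·+1^1 = +1.
(a,b)_13: α=3, u≡12; β=0, v≡2 (mod 13); (12|13)=+1, (2|13)=-1; sign (−1)^0·+1^0·-1^3 = -1.
(a,b)_29: α=0, u≡6; β=1, v≡5 (mod 29); (6|29)=+1, (5|29)=+1; sign (−1)^0·+1^1·+1^0 = +1.
(a,b)_2: α=-1, β=2; u≡1, v≡5 (mod 8); ε(u)ε(v)=0·0, αω(v)=-1·1, βω(u)=2·0; sum ≡ 1  ⇒  -1.
(a,b)_∞: sgn(-779246)=−, sgn(-203)=−, so -1.
|Ram(-779246, -203)| = 4, even; anisotropic at {2, 13, 43, ∞}.

[2, 13, 43, inf]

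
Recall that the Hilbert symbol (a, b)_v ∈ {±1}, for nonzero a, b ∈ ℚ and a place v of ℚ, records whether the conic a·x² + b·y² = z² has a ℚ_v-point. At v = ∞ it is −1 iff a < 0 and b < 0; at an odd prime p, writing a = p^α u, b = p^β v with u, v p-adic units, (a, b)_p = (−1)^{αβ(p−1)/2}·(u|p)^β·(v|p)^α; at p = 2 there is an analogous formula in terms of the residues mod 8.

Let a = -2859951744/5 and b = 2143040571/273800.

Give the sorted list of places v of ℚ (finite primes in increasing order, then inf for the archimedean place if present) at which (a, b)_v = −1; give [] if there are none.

[5, 7, 13, 19]

(a, b) ≡ (-130, 6118) mod (ℚ^×)²; places V = {2, 3, 5, 7, 13, 19, 23, 31, 37, ∞}.
(a,b)_37: α=0, u≡29; β=-2, v≡6 (mod 37); (29|37)=-1, (6|37)=-1; sign (−1)^0·-1^-2·-1^0 = +1.
(a,b)_7: α=0, u≡3; β=1, v≡3 (mod 7); (3|7)=-1, (3|7)=-1; sign (−1)^0·-1^1·-1^0 = -1.
(a,b)_19: α=2, u≡10; β=1, v≡18 (mod 19); (10|19)=-1, (18|19)=-1; sign (−1)^0·-1^1·-1^2 = -1.
(a,b)_∞: sgn(-130)=−, sgn(6118)=+, so +1.
(a,b)_5: α=-1, u≡1; β=-2, v≡3 (mod 5); (1|5)=+1, (3|5)=-1; sign (−1)^0·+1^-2·-1^-1 = -1.
(a,b)_13: α=1, u≡12; β=0, v≡5 (mod 13); (12|13)=+1, (5|13)=-1; sign (−1)^0·+1^0·-1^1 = -1.
(a,b)_3: α=2, u≡2; β=6, v≡1 (mod 3); (2|3)=-1, (1|3)=+1; sign (−1)^0·-1^6·+1^2 = +1.
(a,b)_23: α=2, u≡18; β=1, v≡4 (mod 23); (18|23)=+1, (4|23)=+1; sign (−1)^0·+1^1·+1^2 = +1.
(a,b)_31: α=0, u≡7; β=2, v≡11 (mod 31); (7|31)=+1, (11|31)=-1; sign (−1)^0·+1^2·-1^0 = +1.
(a,b)_2: α=7, β=-3; u≡7, v≡3 (mod 8); ε(u)ε(v)=1·1, αω(v)=7·1, βω(u)=-3·0; sum ≡ 0  ⇒  +1.
|Ram(-130, 6118)| = 4, even; anisotropic at {5, 7, 13, 19}.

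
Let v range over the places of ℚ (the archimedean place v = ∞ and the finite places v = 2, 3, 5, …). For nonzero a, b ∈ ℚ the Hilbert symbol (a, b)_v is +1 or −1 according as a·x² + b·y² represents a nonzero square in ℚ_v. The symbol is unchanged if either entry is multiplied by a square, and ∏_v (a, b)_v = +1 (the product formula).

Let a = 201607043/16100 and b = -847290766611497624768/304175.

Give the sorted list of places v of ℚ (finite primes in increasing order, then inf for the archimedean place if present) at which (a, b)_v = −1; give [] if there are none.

[2, 7, 11, 23]

Mod squares: a ≡ 38595403, b ≡ -5513629. Check v ∈ {∞, 2, 5, 7, 11, 19, 23, 29, 31, 37}.
v=29: a=29^2·(≡25), b=29^0·(≡16) mod 29; (25|29)=+1, (16|29)=+1; (−1)^{2·0·14}·(+1)^0·(+1)^2 = +1.
v=19: a=19^1·(≡17), b=19^3·(≡14) mod 19; (17|19)=+1, (14|19)=-1; (−1)^{1·3·9}·(+1)^3·(-1)^1 = +1.
v=11: a=11^1·(≡3), b=11^3·(≡3) mod 11; (3|11)=+1, (3|11)=+1; (−1)^{1·3·5}·(+1)^3·(+1)^1 = -1.
v=∞: 38595403 > 0 and -5513629 < 0  ⇒  (a,b)_∞ = +1.
v=23: a=23^-1·(≡6), b=23^-3·(≡9) mod 23; (6|23)=+1, (9|23)=+1; (−1)^{-1·-3·11}·(+1)^-3·(+1)^-1 = -1.
v=5: a=5^-2·(≡2), b=5^-2·(≡1) mod 5; (2|5)=-1, (1|5)=+1; (−1)^{-2·-2·2}·(-1)^-2·(+1)^-2 = +1.
v=31: a=31^1·(≡22), b=31^5·(≡10) mod 31; (22|31)=-1, (10|31)=+1; (−1)^{1·5·15}·(-1)^5·(+1)^1 = +1.
v=37: a=37^1·(≡29), b=37^3·(≡24) mod 37; (29|37)=-1, (24|37)=-1; (−1)^{1·3·18}·(-1)^3·(-1)^1 = +1.
v=7: a=7^-1·(≡2), b=7^0·(≡3) mod 7; (2|7)=+1, (3|7)=-1; (−1)^{-1·0·3}·(+1)^0·(-1)^-1 = -1.
v=2: v_2(a)=-2, v_2(b)=6; units ≡ 3, 3 (mod 8); ε·ε+αω+βω = 1·1+-2·1+6·1 ≡ 1  ⇒  (a,b)_2 = -1.
(38595403, -5513629 / ℚ) ramifies at {2, 7, 11, 23}: a division algebra.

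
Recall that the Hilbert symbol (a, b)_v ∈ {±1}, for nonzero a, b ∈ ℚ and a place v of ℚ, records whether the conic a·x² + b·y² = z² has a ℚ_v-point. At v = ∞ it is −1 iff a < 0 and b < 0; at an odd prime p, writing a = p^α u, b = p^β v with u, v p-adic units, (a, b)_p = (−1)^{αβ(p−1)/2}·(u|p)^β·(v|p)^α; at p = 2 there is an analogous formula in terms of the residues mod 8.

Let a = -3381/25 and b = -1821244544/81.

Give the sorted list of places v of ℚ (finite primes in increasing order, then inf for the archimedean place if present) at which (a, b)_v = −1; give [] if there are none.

[23, 29, 31, inf]

Mod squares: a ≡ -69, b ≡ -580754. Check v ∈ {∞, 2, 3, 5, 7, 17, 19, 23, 29, 31}.
v=∞: -69 < 0 and -580754 < 0  ⇒  (a,b)_∞ = -1.
v=17: a=17^0·(≡13), b=17^1·(≡1) mod 17; (13|17)=+1, (1|17)=+1; (−1)^{0·1·8}·(+1)^1·(+1)^0 = +1.
v=19: a=19^0·(≡16), b=19^1·(≡1) mod 19; (16|19)=+1, (1|19)=+1; (−1)^{0·1·9}·(+1)^1·(+1)^0 = +1.
v=2: v_2(a)=0, v_2(b)=7; units ≡ 3, 7 (mod 8); ε·ε+αω+βω = 1·1+0·0+7·1 ≡ 0  ⇒  (a,b)_2 = +1.
v=31: a=31^0·(≡21), b=31^1·(≡30) mod 31; (21|31)=-1, (30|31)=-1; (−1)^{0·1·15}·(-1)^1·(-1)^0 = -1.
v=23: a=23^1·(≡7), b=23^0·(≡5) mod 23; (7|23)=-1, (5|23)=-1; (−1)^{1·0·11}·(-1)^0·(-1)^1 = -1.
v=7: a=7^2·(≡2), b=7^2·(≡2) mod 7; (2|7)=+1, (2|7)=+1; (−1)^{2·2·3}·(+1)^2·(+1)^2 = +1.
v=29: a=29^0·(≡26), b=29^1·(≡1) mod 29; (26|29)=-1, (1|29)=+1; (−1)^{0·1·14}·(-1)^1·(+1)^0 = -1.
v=5: a=5^-2·(≡4), b=5^0·(≡1) mod 5; (4|5)=+1, (1|5)=+1; (−1)^{-2·0·2}·(+1)^0·(+1)^-2 = +1.
v=3: a=3^1·(≡1), b=3^-4·(≡1) mod 3; (1|3)=+1, (1|3)=+1; (−1)^{1·-4·1}·(+1)^-4·(+1)^1 = +1.
|Ram(-69, -580754)| = 4, even; anisotropic at {23, 29, 31, ∞}.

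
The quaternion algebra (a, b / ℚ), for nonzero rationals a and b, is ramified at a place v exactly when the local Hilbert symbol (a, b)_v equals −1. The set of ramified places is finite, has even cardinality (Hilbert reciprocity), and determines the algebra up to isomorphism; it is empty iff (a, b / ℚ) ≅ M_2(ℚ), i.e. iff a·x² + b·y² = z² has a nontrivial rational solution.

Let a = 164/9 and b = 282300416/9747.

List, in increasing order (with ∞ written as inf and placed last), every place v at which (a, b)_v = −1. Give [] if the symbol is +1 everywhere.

(a, b) ≡ (41, 123) mod (ℚ^×)²; places V = {2, 3, 19, 41, ∞}.
(a,b)_2: α=2, β=12; u≡1, v≡3 (mod 8); ε(u)ε(v)=0·1, αω(v)=2·1, βω(u)=12·0; sum ≡ 0  ⇒  +1.
(a,b)_3: α=-2, u≡2; β=-3, v≡2 (mod 3); (2|3)=-1, (2|3)=-1; sign (−1)^0·-1^-3·-1^-2 = -1.
(a,b)_41: α=1, u≡5; β=3, v≡19 (mod 41); (5|41)=+1, (19|41)=-1; sign (−1)^0·+1^3·-1^1 = -1.
(a,b)_∞: sgn(41)=+, sgn(123)=+, so +1.
(a,b)_19: α=0, u≡14; β=-2, v≡11 (mod 19); (14|19)=-1, (11|19)=+1; sign (−1)^0·-1^-2·+1^0 = +1.
Ram(41, 123) = {3, 41}; no ℚ_3-point on the conic.

[3, 41]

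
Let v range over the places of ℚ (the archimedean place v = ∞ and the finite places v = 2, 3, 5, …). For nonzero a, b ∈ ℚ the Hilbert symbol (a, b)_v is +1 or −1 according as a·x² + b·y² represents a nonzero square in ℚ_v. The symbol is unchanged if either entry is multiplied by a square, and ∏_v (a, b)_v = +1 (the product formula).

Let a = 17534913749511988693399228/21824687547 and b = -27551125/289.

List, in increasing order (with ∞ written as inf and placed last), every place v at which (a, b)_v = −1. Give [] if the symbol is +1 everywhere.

[3, 19]

Mod squares: a ≡ 14421, b ≡ -805. Check v ∈ {∞, 2, 3, 5, 7, 11, 13, 17, 19, 23, 37}.
v=17: a=17^0·(≡10), b=17^-2·(≡10) mod 17; (10|17)=-1, (10|17)=-1; (−1)^{0·-2·8}·(-1)^-2·(-1)^0 = +1.
v=2: v_2(a)=2, v_2(b)=0; units ≡ 5, 3 (mod 8); ε·ε+αω+βω = 0·1+2·1+0·1 ≡ 0  ⇒  (a,b)_2 = +1.
v=11: a=11^1·(≡7), b=11^0·(≡1) mod 11; (7|11)=-1, (1|11)=+1; (−1)^{1·0·5}·(-1)^0·(+1)^1 = +1.
v=7: a=7^4·(≡4), b=7^1·(≡4) mod 7; (4|7)=+1, (4|7)=+1; (−1)^{4·1·3}·(+1)^1·(+1)^4 = +1.
v=3: a=3^-17·(≡1), b=3^0·(≡2) mod 3; (1|3)=+1, (2|3)=-1; (−1)^{-17·0·1}·(+1)^0·(-1)^-17 = -1.
v=5: a=5^0·(≡4), b=5^3·(≡4) mod 5; (4|5)=+1, (4|5)=+1; (−1)^{0·3·2}·(+1)^3·(+1)^0 = +1.
v=37: a=37^6·(≡9), b=37^2·(≡26) mod 37; (9|37)=+1, (26|37)=+1; (−1)^{6·2·18}·(+1)^2·(+1)^6 = +1.
v=19: a=19^1·(≡2), b=19^0·(≡18) mod 19; (2|19)=-1, (18|19)=-1; (−1)^{1·0·9}·(-1)^0·(-1)^1 = -1.
v=∞: 14421 > 0 and -805 < 0  ⇒  (a,b)_∞ = +1.
v=23: a=23^7·(≡6), b=23^1·(≡15) mod 23; (6|23)=+1, (15|23)=-1; (−1)^{7·1·11}·(+1)^1·(-1)^7 = +1.
v=13: a=13^-2·(≡12), b=13^0·(≡3) mod 13; (12|13)=+1, (3|13)=+1; (−1)^{-2·0·6}·(+1)^0·(+1)^-2 = +1.
|Ram(14421, -805)| = 2, even; anisotropic at {3, 19}.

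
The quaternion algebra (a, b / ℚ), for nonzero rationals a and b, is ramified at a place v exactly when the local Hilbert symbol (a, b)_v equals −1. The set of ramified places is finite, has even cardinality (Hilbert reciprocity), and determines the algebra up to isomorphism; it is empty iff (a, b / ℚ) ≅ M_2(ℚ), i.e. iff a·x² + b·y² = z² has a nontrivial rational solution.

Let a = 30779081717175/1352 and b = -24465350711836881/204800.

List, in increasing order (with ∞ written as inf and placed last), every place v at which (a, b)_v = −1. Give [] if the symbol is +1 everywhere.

[2, 11, 19, 23]

(a, b) ≡ (46, -67298) mod (ℚ^×)²; places V = {2, 3, 5, 7, 11, 13, 19, 23, 29, 41, ∞}.
(a,b)_23: α=1, u≡4; β=1, v≡3 (mod 23); (4|23)=+1, (3|23)=+1; sign (−1)^1·+1^1·+1^1 = -1.
(a,b)_3: α=6, u≡1; β=10, v≡1 (mod 3); (1|3)=+1, (1|3)=+1; sign (−1)^0·+1^10·+1^6 = +1.
(a,b)_5: α=2, u≡1; β=-2, v≡2 (mod 5); (1|5)=+1, (2|5)=-1; sign (−1)^0·+1^-2·-1^2 = +1.
(a,b)_7: α=0, u≡1; β=1, v≡4 (mod 7); (1|7)=+1, (4|7)=+1; sign (−1)^0·+1^1·+1^0 = +1.
(a,b)_19: α=2, u≡13; β=1, v≡5 (mod 19); (13|19)=-1, (5|19)=+1; sign (−1)^0·-1^1·+1^2 = -1.
(a,b)_29: α=0, u≡11; β=2, v≡3 (mod 29); (11|29)=-1, (3|29)=-1; sign (−1)^0·-1^2·-1^0 = +1.
(a,b)_2: α=-3, β=-13; u≡7, v≡7 (mod 8); ε(u)ε(v)=1·1, αω(v)=-3·0, βω(u)=-13·0; sum ≡ 1  ⇒  -1.
(a,b)_11: α=2, u≡8; β=5, v≡3 (mod 11); (8|11)=-1, (3|11)=+1; sign (−1)^0·-1^5·+1^2 = -1.
(a,b)_41: α=2, u≡21; β=0, v≡35 (mod 41); (21|41)=+1, (35|41)=-1; sign (−1)^0·+1^0·-1^2 = +1.
(a,b)_13: α=-2, u≡8; β=0, v≡1 (mod 13); (8|13)=-1, (1|13)=+1; sign (−1)^0·-1^0·+1^-2 = +1.
(a,b)_∞: sgn(46)=+, sgn(-67298)=−, so +1.
(46, -67298 / ℚ) ramifies at {2, 11, 19, 23}: a division algebra.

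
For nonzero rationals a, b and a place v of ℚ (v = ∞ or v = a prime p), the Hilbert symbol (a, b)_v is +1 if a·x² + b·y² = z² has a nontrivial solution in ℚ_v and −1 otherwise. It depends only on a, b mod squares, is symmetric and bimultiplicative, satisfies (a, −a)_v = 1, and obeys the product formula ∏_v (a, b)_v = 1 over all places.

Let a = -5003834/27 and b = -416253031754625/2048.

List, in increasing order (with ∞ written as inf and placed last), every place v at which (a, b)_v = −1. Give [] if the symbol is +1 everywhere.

[3, 5, 31, inf]

(a, b) ≡ (-124062, -10665330) mod (ℚ^×)²; places V = {2, 3, 5, 11, 13, 19, 23, 29, 31, 41, ∞}.
(a,b)_31: α=1, u≡7; β=2, v≡27 (mod 31); (7|31)=+1, (27|31)=-1; sign (−1)^0·+1^2·-1^1 = -1.
(a,b)_13: α=0, u≡9; β=1, v≡6 (mod 13); (9|13)=+1, (6|13)=-1; sign (−1)^0·+1^1·-1^0 = +1.
(a,b)_11: α=2, u≡10; β=0, v≡6 (mod 11); (10|11)=-1, (6|11)=-1; sign (−1)^0·-1^0·-1^2 = +1.
(a,b)_2: α=1, β=-11; u≡1, v≡7 (mod 8); ε(u)ε(v)=0·1, αω(v)=1·0, βω(u)=-11·0; sum ≡ 0  ⇒  +1.
(a,b)_3: α=-3, u≡1; β=3, v≡1 (mod 3); (1|3)=+1, (1|3)=+1; sign (−1)^1·+1^3·+1^-3 = -1.
(a,b)_23: α=1, u≡17; β=1, v≡3 (mod 23); (17|23)=-1, (3|23)=+1; sign (−1)^1·-1^1·+1^1 = +1.
(a,b)_29: α=1, u≡27; β=1, v≡19 (mod 29); (27|29)=-1, (19|29)=-1; sign (−1)^0·-1^1·-1^1 = +1.
(a,b)_5: α=0, u≡3; β=3, v≡1 (mod 5); (3|5)=-1, (1|5)=+1; sign (−1)^0·-1^3·+1^0 = -1.
(a,b)_∞: sgn(-124062)=−, sgn(-10665330)=−, so -1.
(a,b)_19: α=0, u≡15; β=2, v≡9 (mod 19); (15|19)=-1, (9|19)=+1; sign (−1)^0·-1^2·+1^0 = +1.
(a,b)_41: α=0, u≡8; β=1, v≡17 (mod 41); (8|41)=+1, (17|41)=-1; sign (−1)^0·+1^1·-1^0 = +1.
|Ram(-124062, -10665330)| = 4, even; anisotropic at {3, 5, 31, ∞}.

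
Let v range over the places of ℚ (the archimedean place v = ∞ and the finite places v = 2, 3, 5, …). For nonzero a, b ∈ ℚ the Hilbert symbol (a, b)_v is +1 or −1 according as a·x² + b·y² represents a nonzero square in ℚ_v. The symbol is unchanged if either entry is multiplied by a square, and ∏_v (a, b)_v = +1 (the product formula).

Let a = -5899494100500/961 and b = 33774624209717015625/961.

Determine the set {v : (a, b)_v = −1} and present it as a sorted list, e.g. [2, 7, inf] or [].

[7, 11, 23, 37]

(a, b) ≡ (-80925845, 481) mod (ℚ^×)²; places V = {2, 3, 5, 7, 11, 13, 19, 23, 31, 37, ∞}.
(a,b)_7: α=1, u≡1; β=4, v≡5 (mod 7); (1|7)=+1, (5|7)=-1; sign (−1)^0·+1^4·-1^1 = -1.
(a,b)_31: α=-2, u≡17; β=-2, v≡5 (mod 31); (17|31)=-1, (5|31)=+1; sign (−1)^0·-1^-2·+1^-2 = +1.
(a,b)_19: α=1, u≡12; β=2, v≡16 (mod 19); (12|19)=-1, (16|19)=+1; sign (−1)^0·-1^2·+1^1 = +1.
(a,b)_3: α=6, u≡1; β=4, v≡1 (mod 3); (1|3)=+1, (1|3)=+1; sign (−1)^0·+1^4·+1^6 = +1.
(a,b)_2: α=2, β=0; u≡3, v≡1 (mod 8); ε(u)ε(v)=1·0, αω(v)=2·0, βω(u)=0·1; sum ≡ 0  ⇒  +1.
(a,b)_13: α=1, u≡5; β=1, v≡8 (mod 13); (5|13)=-1, (8|13)=-1; sign (−1)^0·-1^1·-1^1 = +1.
(a,b)_∞: sgn(-80925845)=−, sgn(481)=+, so +1.
(a,b)_37: α=1, u≡3; β=1, v≡35 (mod 37); (3|37)=+1, (35|37)=-1; sign (−1)^0·+1^1·-1^1 = -1.
(a,b)_11: α=1, u≡3; β=2, v≡2 (mod 11); (3|11)=+1, (2|11)=-1; sign (−1)^0·+1^2·-1^1 = -1.
(a,b)_5: α=3, u≡1; β=6, v≡4 (mod 5); (1|5)=+1, (4|5)=+1; sign (−1)^0·+1^6·+1^3 = +1.
(a,b)_23: α=1, u≡4; β=2, v≡7 (mod 23); (4|23)=+1, (7|23)=-1; sign (−1)^0·+1^2·-1^1 = -1.
|Ram(-80925845, 481)| = 4, even; anisotropic at {7, 11, 23, 37}.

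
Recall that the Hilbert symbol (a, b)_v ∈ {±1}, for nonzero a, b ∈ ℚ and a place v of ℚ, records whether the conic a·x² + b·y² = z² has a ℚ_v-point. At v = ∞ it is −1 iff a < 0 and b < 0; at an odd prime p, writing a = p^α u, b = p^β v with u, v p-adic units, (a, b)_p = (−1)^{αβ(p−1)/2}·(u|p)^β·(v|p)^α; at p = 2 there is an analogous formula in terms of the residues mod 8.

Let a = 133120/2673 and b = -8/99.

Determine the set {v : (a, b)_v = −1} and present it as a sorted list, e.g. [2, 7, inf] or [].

[2, 3, 5, 11]

Mod squares: a ≡ 4290, b ≡ -22. Check v ∈ {∞, 2, 3, 5, 11, 13}.
v=2: v_2(a)=11, v_2(b)=3; units ≡ 1, 5 (mod 8); ε·ε+αω+βω = 0·0+11·1+3·0 ≡ 1  ⇒  (a,b)_2 = -1.
v=5: a=5^1·(≡3), b=5^0·(≡3) mod 5; (3|5)=-1, (3|5)=-1; (−1)^{1·0·2}·(-1)^0·(-1)^1 = -1.
v=3: a=3^-5·(≡2), b=3^-2·(≡2) mod 3; (2|3)=-1, (2|3)=-1; (−1)^{-5·-2·1}·(-1)^-2·(-1)^-5 = -1.
v=11: a=11^-1·(≡9), b=11^-1·(≡4) mod 11; (9|11)=+1, (4|11)=+1; (−1)^{-1·-1·5}·(+1)^-1·(+1)^-1 = -1.
v=13: a=13^1·(≡6), b=13^0·(≡12) mod 13; (6|13)=-1, (12|13)=+1; (−1)^{1·0·6}·(-1)^0·(+1)^1 = +1.
v=∞: 4290 > 0 and -22 < 0  ⇒  (a,b)_∞ = +1.
|Ram(4290, -22)| = 4, even; anisotropic at {2, 3, 5, 11}.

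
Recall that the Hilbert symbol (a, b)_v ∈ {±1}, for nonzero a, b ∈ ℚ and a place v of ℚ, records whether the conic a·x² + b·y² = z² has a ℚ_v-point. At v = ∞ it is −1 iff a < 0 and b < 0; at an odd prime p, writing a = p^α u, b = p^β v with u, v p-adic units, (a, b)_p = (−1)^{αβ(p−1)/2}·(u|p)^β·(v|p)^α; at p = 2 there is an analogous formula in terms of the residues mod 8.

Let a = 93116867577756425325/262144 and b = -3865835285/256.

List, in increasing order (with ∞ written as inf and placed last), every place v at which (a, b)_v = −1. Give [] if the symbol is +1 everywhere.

(a, b) ≡ (13, -63365) mod (ℚ^×)²; places V = {2, 3, 5, 13, 19, 23, 29, ∞}.
(a,b)_19: α=6, u≡15; β=3, v≡17 (mod 19); (15|19)=-1, (17|19)=+1; sign (−1)^0·-1^3·+1^6 = -1.
(a,b)_29: α=2, u≡22; β=1, v≡15 (mod 29); (22|29)=+1, (15|29)=-1; sign (−1)^0·+1^1·-1^2 = +1.
(a,b)_2: α=-18, β=-8; u≡5, v≡3 (mod 8); ε(u)ε(v)=0·1, αω(v)=-18·1, βω(u)=-8·1; sum ≡ 0  ⇒  +1.
(a,b)_13: α=3, u≡4; β=2, v≡1 (mod 13); (4|13)=+1, (1|13)=+1; sign (−1)^0·+1^2·+1^3 = +1.
(a,b)_3: α=4, u≡1; β=0, v≡1 (mod 3); (1|3)=+1, (1|3)=+1; sign (−1)^0·+1^0·+1^4 = +1.
(a,b)_∞: sgn(13)=+, sgn(-63365)=−, so +1.
(a,b)_5: α=2, u≡2; β=1, v≡3 (mod 5); (2|5)=-1, (3|5)=-1; sign (−1)^0·-1^1·-1^2 = -1.
(a,b)_23: α=2, u≡1; β=1, v≡14 (mod 23); (1|23)=+1, (14|23)=-1; sign (−1)^0·+1^1·-1^2 = +1.
|Ram(13, -63365)| = 2, even; anisotropic at {5, 19}.

[5, 19]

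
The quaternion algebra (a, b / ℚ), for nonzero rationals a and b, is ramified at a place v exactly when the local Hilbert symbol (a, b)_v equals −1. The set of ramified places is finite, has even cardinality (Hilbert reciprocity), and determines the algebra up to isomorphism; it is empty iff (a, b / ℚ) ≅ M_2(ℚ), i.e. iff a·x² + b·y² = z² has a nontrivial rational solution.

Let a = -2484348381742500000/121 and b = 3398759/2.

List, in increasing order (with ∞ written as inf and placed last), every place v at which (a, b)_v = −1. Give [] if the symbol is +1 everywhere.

[5, 17]

Mod squares: a ≡ -2730, b ≡ 238. Check v ∈ {∞, 2, 3, 5, 7, 11, 13, 17}.
v=5: a=5^7·(≡1), b=5^0·(≡2) mod 5; (1|5)=+1, (2|5)=-1; (−1)^{7·0·2}·(+1)^0·(-1)^7 = -1.
v=3: a=3^3·(≡2), b=3^0·(≡1) mod 3; (2|3)=-1, (1|3)=+1; (−1)^{3·0·1}·(-1)^0·(+1)^3 = +1.
v=7: a=7^3·(≡1), b=7^1·(≡5) mod 7; (1|7)=+1, (5|7)=-1; (−1)^{3·1·3}·(+1)^1·(-1)^3 = +1.
v=13: a=13^5·(≡2), b=13^4·(≡1) mod 13; (2|13)=-1, (1|13)=+1; (−1)^{5·4·6}·(-1)^4·(+1)^5 = +1.
v=2: v_2(a)=5, v_2(b)=-1; units ≡ 3, 7 (mod 8); ε·ε+αω+βω = 1·1+5·0+-1·1 ≡ 0  ⇒  (a,b)_2 = +1.
v=17: a=17^2·(≡7), b=17^1·(≡12) mod 17; (7|17)=-1, (12|17)=-1; (−1)^{2·1·8}·(-1)^1·(-1)^2 = -1.
v=11: a=11^-2·(≡9), b=11^0·(≡6) mod 11; (9|11)=+1, (6|11)=-1; (−1)^{-2·0·5}·(+1)^0·(-1)^-2 = +1.
v=∞: -2730 < 0 and 238 > 0  ⇒  (a,b)_∞ = +1.
|Ram(-2730, 238)| = 2, even; anisotropic at {5, 17}.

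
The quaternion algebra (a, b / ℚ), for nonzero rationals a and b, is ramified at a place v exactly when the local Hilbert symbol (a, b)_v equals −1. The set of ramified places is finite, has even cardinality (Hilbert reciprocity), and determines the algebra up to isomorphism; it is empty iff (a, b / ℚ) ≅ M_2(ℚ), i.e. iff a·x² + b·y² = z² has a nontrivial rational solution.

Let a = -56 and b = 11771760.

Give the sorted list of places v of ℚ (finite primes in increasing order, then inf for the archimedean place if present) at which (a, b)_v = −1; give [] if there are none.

Mod squares: a ≡ -14, b ≡ 15015. Check v ∈ {∞, 2, 3, 5, 7, 11, 13}.
v=∞: -14 < 0 and 15015 > 0  ⇒  (a,b)_∞ = +1.
v=11: a=11^0·(≡10), b=11^1·(≡3) mod 11; (10|11)=-1, (3|11)=+1; (−1)^{0·1·5}·(-1)^1·(+1)^0 = -1.
v=5: a=5^0·(≡4), b=5^1·(≡2) mod 5; (4|5)=+1, (2|5)=-1; (−1)^{0·1·2}·(+1)^1·(-1)^0 = +1.
v=7: a=7^1·(≡6), b=7^3·(≡6) mod 7; (6|7)=-1, (6|7)=-1; (−1)^{1·3·3}·(-1)^3·(-1)^1 = -1.
v=13: a=13^0·(≡9), b=13^1·(≡5) mod 13; (9|13)=+1, (5|13)=-1; (−1)^{0·1·6}·(+1)^1·(-1)^0 = +1.
v=3: a=3^0·(≡1), b=3^1·(≡1) mod 3; (1|3)=+1, (1|3)=+1; (−1)^{0·1·1}·(+1)^1·(+1)^0 = +1.
v=2: v_2(a)=3, v_2(b)=4; units ≡ 1, 7 (mod 8); ε·ε+αω+βω = 0·1+3·0+4·0 ≡ 0  ⇒  (a,b)_2 = +1.
(-14, 15015 / ℚ) ramifies at {7, 11}: a division algebra.

[7, 11]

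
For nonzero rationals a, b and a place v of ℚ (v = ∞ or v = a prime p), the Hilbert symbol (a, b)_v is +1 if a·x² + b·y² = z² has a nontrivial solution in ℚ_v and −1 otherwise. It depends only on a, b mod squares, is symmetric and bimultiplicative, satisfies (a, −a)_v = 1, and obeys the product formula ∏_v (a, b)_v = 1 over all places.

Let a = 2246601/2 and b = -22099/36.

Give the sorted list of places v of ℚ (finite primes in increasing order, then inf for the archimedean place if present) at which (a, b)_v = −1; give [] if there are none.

[2, 3, 11, 41]

Mod squares: a ≡ 91698, b ≡ -451. Check v ∈ {∞, 2, 3, 7, 11, 17, 29, 31, 41}.
v=31: a=31^1·(≡12), b=31^0·(≡7) mod 31; (12|31)=-1, (7|31)=+1; (−1)^{1·0·15}·(-1)^0·(+1)^1 = +1.
v=7: a=7^2·(≡3), b=7^2·(≡4) mod 7; (3|7)=-1, (4|7)=+1; (−1)^{2·2·3}·(-1)^2·(+1)^2 = +1.
v=17: a=17^1·(≡6), b=17^0·(≡9) mod 17; (6|17)=-1, (9|17)=+1; (−1)^{1·0·8}·(-1)^0·(+1)^1 = +1.
v=3: a=3^1·(≡2), b=3^-2·(≡2) mod 3; (2|3)=-1, (2|3)=-1; (−1)^{1·-2·1}·(-1)^-2·(-1)^1 = -1.
v=∞: 91698 > 0 and -451 < 0  ⇒  (a,b)_∞ = +1.
v=2: v_2(a)=-1, v_2(b)=-2; units ≡ 1, 5 (mod 8); ε·ε+αω+βω = 0·0+-1·1+-2·0 ≡ 1  ⇒  (a,b)_2 = -1.
v=41: a=41^0·(≡3), b=41^1·(≡34) mod 41; (3|41)=-1, (34|41)=-1; (−1)^{0·1·20}·(-1)^1·(-1)^0 = -1.
v=11: a=11^0·(≡8), b=11^1·(≡5) mod 11; (8|11)=-1, (5|11)=+1; (−1)^{0·1·5}·(-1)^1·(+1)^0 = -1.
v=29: a=29^1·(≡5), b=29^0·(≡4) mod 29; (5|29)=+1, (4|29)=+1; (−1)^{1·0·14}·(+1)^0·(+1)^1 = +1.
(91698, -451 / ℚ) ramifies at {2, 3, 11, 41}: a division algebra.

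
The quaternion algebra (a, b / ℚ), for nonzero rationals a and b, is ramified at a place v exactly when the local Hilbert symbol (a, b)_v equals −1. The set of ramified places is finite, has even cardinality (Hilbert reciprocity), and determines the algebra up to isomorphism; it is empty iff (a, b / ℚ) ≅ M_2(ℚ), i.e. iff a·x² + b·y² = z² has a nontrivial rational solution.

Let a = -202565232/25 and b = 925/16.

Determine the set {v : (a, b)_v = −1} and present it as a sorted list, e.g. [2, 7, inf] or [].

Mod squares: a ≡ -1406703, b ≡ 37. Check v ∈ {∞, 2, 3, 5, 19, 23, 29, 37}.
v=37: a=37^1·(≡18), b=37^1·(≡27) mod 37; (18|37)=-1, (27|37)=+1; (−1)^{1·1·18}·(-1)^1·(+1)^1 = -1.
v=∞: -1406703 < 0 and 37 > 0  ⇒  (a,b)_∞ = +1.
v=3: a=3^3·(≡2), b=3^0·(≡1) mod 3; (2|3)=-1, (1|3)=+1; (−1)^{3·0·1}·(-1)^0·(+1)^3 = +1.
v=23: a=23^1·(≡11), b=23^0·(≡19) mod 23; (11|23)=-1, (19|23)=-1; (−1)^{1·0·11}·(-1)^0·(-1)^1 = -1.
v=29: a=29^1·(≡17), b=29^0·(≡27) mod 29; (17|29)=-1, (27|29)=-1; (−1)^{1·0·14}·(-1)^0·(-1)^1 = -1.
v=2: v_2(a)=4, v_2(b)=-4; units ≡ 1, 5 (mod 8); ε·ε+αω+βω = 0·0+4·1+-4·0 ≡ 0  ⇒  (a,b)_2 = +1.
v=19: a=19^1·(≡11), b=19^0·(≡2) mod 19; (11|19)=+1, (2|19)=-1; (−1)^{1·0·9}·(+1)^0·(-1)^1 = -1.
v=5: a=5^-2·(≡3), b=5^2·(≡2) mod 5; (3|5)=-1, (2|5)=-1; (−1)^{-2·2·2}·(-1)^2·(-1)^-2 = +1.
Ram(-1406703, 37) = {19, 23, 29, 37}; no ℚ_19-point on the conic.

[19, 23, 29, 37]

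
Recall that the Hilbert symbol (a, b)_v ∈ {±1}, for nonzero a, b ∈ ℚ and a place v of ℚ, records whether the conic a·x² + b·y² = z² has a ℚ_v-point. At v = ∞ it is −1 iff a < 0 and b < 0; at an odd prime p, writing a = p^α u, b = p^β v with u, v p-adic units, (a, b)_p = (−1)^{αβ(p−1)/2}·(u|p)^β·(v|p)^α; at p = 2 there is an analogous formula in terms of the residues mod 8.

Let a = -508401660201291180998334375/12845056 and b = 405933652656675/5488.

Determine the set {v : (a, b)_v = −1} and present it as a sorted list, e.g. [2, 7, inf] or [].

(a, b) ≡ (-96135, 21) mod (ℚ^×)²; places V = {2, 3, 5, 7, 11, 13, 17, 29, 31, ∞}.
(a,b)_∞: sgn(-96135)=−, sgn(21)=+, so +1.
(a,b)_31: α=2, u≡24; β=0, v≡29 (mod 31); (24|31)=-1, (29|31)=-1; sign (−1)^0·-1^0·-1^2 = +1.
(a,b)_11: α=8, u≡5; β=4, v≡2 (mod 11); (5|11)=+1, (2|11)=-1; sign (−1)^0·+1^4·-1^8 = +1.
(a,b)_3: α=1, u≡1; β=3, v≡1 (mod 3); (1|3)=+1, (1|3)=+1; sign (−1)^1·+1^3·+1^1 = -1.
(a,b)_13: α=3, u≡7; β=2, v≡5 (mod 13); (7|13)=-1, (5|13)=-1; sign (−1)^0·-1^2·-1^3 = -1.
(a,b)_17: α=3, u≡12; β=2, v≡9 (mod 17); (12|17)=-1, (9|17)=+1; sign (−1)^0·-1^2·+1^3 = +1.
(a,b)_29: α=3, u≡28; β=2, v≡2 (mod 29); (28|29)=+1, (2|29)=-1; sign (−1)^0·+1^2·-1^3 = -1.
(a,b)_2: α=-18, β=-4; u≡1, v≡5 (mod 8); ε(u)ε(v)=0·0, αω(v)=-18·1, βω(u)=-4·0; sum ≡ 0  ⇒  +1.
(a,b)_7: α=-2, u≡6; β=-3, v≡5 (mod 7); (6|7)=-1, (5|7)=-1; sign (−1)^0·-1^-3·-1^-2 = -1.
(a,b)_5: α=5, u≡3; β=2, v≡4 (mod 5); (3|5)=-1, (4|5)=+1; sign (−1)^0·-1^2·+1^5 = +1.
|Ram(-96135, 21)| = 4, even; anisotropic at {3, 7, 13, 29}.

[3, 7, 13, 29]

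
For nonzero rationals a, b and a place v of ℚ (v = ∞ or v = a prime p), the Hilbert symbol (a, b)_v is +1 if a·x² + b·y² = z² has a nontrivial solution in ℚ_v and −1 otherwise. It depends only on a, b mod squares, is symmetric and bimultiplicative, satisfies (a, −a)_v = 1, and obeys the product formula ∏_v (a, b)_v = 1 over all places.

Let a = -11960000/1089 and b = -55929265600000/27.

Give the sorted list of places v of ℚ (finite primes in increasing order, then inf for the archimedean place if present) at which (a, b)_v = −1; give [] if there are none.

Mod squares: a ≡ -299, b ≡ -11730. Check v ∈ {∞, 2, 3, 5, 11, 13, 17, 23}.
v=5: a=5^4·(≡1), b=5^5·(≡4) mod 5; (1|5)=+1, (4|5)=+1; (−1)^{4·5·2}·(+1)^5·(+1)^4 = +1.
v=11: a=11^-2·(≡4), b=11^0·(≡2) mod 11; (4|11)=+1, (2|11)=-1; (−1)^{-2·0·5}·(+1)^0·(-1)^-2 = +1.
v=2: v_2(a)=6, v_2(b)=9; units ≡ 5, 7 (mod 8); ε·ε+αω+βω = 0·1+6·0+9·1 ≡ 1  ⇒  (a,b)_2 = -1.
v=∞: -299 < 0 and -11730 < 0  ⇒  (a,b)_∞ = -1.
v=3: a=3^-2·(≡1), b=3^-3·(≡2) mod 3; (1|3)=+1, (2|3)=-1; (−1)^{-2·-3·1}·(+1)^-3·(-1)^-2 = +1.
v=17: a=17^0·(≡10), b=17^1·(≡3) mod 17; (10|17)=-1, (3|17)=-1; (−1)^{0·1·8}·(-1)^1·(-1)^0 = -1.
v=23: a=23^1·(≡21), b=23^3·(≡14) mod 23; (21|23)=-1, (14|23)=-1; (−1)^{1·3·11}·(-1)^3·(-1)^1 = -1.
v=13: a=13^1·(≡1), b=13^2·(≡9) mod 13; (1|13)=+1, (9|13)=+1; (−1)^{1·2·6}·(+1)^2·(+1)^1 = +1.
Ram(-299, -11730) = {2, 17, 23, ∞}; no ℚ_2-point on the conic.

[2, 17, 23, inf]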